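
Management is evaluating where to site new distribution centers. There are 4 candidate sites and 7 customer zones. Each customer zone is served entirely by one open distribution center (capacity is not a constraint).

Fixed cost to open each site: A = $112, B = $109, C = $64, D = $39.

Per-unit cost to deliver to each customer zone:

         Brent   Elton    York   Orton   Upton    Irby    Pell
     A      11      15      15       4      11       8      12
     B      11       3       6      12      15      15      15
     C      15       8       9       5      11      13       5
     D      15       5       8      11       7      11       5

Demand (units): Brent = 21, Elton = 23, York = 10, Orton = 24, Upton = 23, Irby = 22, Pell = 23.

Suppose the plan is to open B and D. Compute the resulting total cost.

Total cost: 1290

Each customer zone is assigned to its cheapest site among the open ones.
{B, D}: Brent→B 11·21=231, Elton→B 3·23=69, York→B 6·10=60, Orton→D 11·24=264, Upton→D 7·23=161, Irby→D 11·22=242, Pell→D 5·23=115. Service 1142; fixed 148; total 1290.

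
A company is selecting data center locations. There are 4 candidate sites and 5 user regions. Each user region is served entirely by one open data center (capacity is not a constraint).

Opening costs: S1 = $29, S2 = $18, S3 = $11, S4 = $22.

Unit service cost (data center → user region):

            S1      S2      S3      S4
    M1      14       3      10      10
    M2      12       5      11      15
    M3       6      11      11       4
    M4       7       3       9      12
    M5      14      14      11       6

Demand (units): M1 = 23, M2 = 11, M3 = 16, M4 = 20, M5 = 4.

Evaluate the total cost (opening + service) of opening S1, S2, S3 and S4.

Each user region is assigned to its cheapest site among the open ones.
{S1, S2, S3, S4}: M1→S2 3·23=69, M2→S2 5·11=55, M3→S4 4·16=64, M4→S2 3·20=60, M5→S4 6·4=24. Service 272; fixed 80; total 352.

Total cost: 352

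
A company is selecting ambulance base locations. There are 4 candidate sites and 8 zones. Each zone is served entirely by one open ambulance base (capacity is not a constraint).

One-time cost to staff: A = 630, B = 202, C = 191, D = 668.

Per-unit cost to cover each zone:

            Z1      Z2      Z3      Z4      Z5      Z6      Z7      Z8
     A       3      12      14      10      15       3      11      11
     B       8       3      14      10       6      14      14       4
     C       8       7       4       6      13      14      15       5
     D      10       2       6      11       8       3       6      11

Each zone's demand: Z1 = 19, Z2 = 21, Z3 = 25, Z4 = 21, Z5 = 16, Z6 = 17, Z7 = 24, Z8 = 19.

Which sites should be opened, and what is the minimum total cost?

Open B and C; minimum total cost 1580.

For any fixed open set, each zone goes to its cheapest open site; total = fixed + service.
{B, C}: Z1→B 8·19=152, Z2→B 3·21=63, Z3→C 4·25=100, Z4→C 6·21=126, Z5→B 6·16=96, Z6→B 14·17=238, Z7→B 14·24=336, Z8→B 4·19=76. Service 1187; fixed 393; total 1580.
{C}: service 1426 + fixed 191 = 1617
{C, D}: Z1→C 8·19=152, Z2→D 2·21=42, Z3→C 4·25=100, Z4→C 6·21=126, Z5→D 8·16=128, Z6→D 3·17=51, Z7→D 6·24=144, Z8→C 5·19=95. Service 838; fixed 859; total 1697.
{A, B, C, D}: Z1→A 3·19=57, Z2→D 2·21=42, Z3→C 4·25=100, Z4→C 6·21=126, Z5→B 6·16=96, Z6→A 3·17=51, Z7→D 6·24=144, Z8→B 4·19=76. Service 692; fixed 1691; total 2383.
No other subset beats 1580.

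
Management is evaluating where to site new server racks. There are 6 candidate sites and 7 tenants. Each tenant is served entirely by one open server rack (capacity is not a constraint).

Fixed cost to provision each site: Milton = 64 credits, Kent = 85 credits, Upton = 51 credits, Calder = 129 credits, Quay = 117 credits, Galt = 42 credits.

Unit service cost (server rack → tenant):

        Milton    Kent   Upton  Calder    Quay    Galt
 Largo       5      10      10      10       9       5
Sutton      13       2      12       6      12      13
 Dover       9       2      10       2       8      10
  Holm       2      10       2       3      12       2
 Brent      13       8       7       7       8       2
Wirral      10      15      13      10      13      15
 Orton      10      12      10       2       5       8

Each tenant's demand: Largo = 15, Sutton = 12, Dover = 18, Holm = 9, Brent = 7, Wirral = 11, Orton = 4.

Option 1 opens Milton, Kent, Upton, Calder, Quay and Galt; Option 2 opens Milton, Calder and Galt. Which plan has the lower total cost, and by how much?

Option 1: {Milton, Kent, Upton, Calder, Quay, Galt}: Largo→Milton 5·15=75, Sutton→Kent 2·12=24, Dover→Kent 2·18=36, Holm→Milton 2·9=18, Brent→Galt 2·7=14, Wirral→Milton 10·11=110, Orton→Calder 2·4=8. Service 285; fixed 488; total 773.
Option 2: {Milton, Calder, Galt}: Largo→Milton 5·15=75, Sutton→Calder 6·12=72, Dover→Calder 2·18=36, Holm→Milton 2·9=18, Brent→Galt 2·7=14, Wirral→Milton 10·11=110, Orton→Calder 2·4=8. Service 333; fixed 235; total 568.
Difference: |773 − 568| = 205.

Option 2 is cheaper by 205.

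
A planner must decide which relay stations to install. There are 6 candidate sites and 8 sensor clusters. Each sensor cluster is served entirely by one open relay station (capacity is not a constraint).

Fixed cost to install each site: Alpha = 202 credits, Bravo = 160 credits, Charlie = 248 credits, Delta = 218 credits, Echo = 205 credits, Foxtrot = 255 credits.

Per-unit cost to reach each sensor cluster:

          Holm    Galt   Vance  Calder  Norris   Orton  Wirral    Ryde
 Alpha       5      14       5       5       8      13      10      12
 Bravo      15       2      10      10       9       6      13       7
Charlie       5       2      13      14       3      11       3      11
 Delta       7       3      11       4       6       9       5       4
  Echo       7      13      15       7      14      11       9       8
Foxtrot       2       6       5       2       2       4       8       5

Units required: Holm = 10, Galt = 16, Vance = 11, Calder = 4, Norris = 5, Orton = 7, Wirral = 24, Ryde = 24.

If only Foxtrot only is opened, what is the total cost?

Total cost: 784

Each sensor cluster is assigned to its cheapest site among the open ones.
{Foxtrot}: Holm→Foxtrot 2·10=20, Galt→Foxtrot 6·16=96, Vance→Foxtrot 5·11=55, Calder→Foxtrot 2·4=8, Norris→Foxtrot 2·5=10, Orton→Foxtrot 4·7=28, Wirral→Foxtrot 8·24=192, Ryde→Foxtrot 5·24=120. Service 529; fixed 255; total 784.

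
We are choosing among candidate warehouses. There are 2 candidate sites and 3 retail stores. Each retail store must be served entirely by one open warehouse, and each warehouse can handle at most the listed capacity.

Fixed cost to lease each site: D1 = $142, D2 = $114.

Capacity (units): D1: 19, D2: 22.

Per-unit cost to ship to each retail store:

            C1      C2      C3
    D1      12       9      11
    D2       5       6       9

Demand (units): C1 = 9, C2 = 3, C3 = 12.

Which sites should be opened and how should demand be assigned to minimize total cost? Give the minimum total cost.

Minimum total cost: 436

Open {D1, D2}: C1→D2 5·9=45, C2→D1 9·3=27, C3→D2 9·12=108.
Loads: D1 carries 3/19, D2 carries 21/22. Service 180; fixed 256; total 436.
Next best feasible plan costs 451.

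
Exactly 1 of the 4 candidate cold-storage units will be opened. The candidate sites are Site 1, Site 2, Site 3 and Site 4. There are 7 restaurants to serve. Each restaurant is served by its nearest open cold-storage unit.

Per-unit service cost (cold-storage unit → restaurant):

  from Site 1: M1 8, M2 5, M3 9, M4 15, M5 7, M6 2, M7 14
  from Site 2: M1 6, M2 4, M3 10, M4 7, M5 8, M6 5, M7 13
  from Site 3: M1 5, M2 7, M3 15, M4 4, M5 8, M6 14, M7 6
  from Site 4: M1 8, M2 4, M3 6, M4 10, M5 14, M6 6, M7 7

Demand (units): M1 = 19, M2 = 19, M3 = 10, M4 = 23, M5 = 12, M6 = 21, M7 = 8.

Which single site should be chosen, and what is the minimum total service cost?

Choose Site 2 only; total service cost 756.

With exactly 1 open, each restaurant uses its cheapest among the chosen.
{Site 2}: M1→Site 2 6·19=114, M2→Site 2 4·19=76, M3→Site 2 10·10=100, M4→Site 2 7·23=161, M5→Site 2 8·12=96, M6→Site 2 5·21=105, M7→Site 2 13·8=104. Service cost 756.
{Site 4}: service cost 868
{Site 3}: service cost 908
Among all 4 size-1 choices, {Site 2} is lowest.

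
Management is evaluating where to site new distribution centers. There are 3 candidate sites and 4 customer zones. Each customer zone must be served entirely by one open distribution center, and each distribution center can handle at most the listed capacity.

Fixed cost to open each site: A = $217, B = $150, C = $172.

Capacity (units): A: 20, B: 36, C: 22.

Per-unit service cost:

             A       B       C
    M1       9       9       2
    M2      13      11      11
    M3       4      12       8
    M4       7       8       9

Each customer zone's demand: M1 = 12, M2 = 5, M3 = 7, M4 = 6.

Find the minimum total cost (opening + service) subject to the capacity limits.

Minimum total cost: 445

Open {B}: M1→B 9·12=108, M2→B 11·5=55, M3→B 12·7=84, M4→B 8·6=48.
Loads: B carries 30/36. Service 295; fixed 150; total 445.
Next best feasible plan costs 505.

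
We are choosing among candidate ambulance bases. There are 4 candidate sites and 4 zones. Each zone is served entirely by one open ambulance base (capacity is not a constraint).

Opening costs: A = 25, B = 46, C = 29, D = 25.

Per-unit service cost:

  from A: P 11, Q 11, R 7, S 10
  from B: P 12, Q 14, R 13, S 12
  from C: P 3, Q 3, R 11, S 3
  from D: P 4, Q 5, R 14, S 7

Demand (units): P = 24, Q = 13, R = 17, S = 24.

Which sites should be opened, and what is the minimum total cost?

For any fixed open set, each zone goes to its cheapest open site; total = fixed + service.
{A, C}: P→C 3·24=72, Q→C 3·13=39, R→A 7·17=119, S→C 3·24=72. Service 302; fixed 54; total 356.
{A, C, D}: service 302 + fixed 79 = 381
{C}: service 370 + fixed 29 = 399
{A, B, C, D}: P→C 3·24=72, Q→C 3·13=39, R→A 7·17=119, S→C 3·24=72. Service 302; fixed 125; total 427.
No other subset beats 356.

Open A and C; minimum total cost 356.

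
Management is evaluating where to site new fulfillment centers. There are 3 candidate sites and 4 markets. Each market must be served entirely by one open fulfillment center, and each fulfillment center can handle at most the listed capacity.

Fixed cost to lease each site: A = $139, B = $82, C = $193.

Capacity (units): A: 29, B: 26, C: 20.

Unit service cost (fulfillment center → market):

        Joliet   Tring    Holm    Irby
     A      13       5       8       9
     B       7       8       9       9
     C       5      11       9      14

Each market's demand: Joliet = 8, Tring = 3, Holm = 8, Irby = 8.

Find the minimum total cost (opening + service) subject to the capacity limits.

Minimum total cost: 394

Open {A}: Joliet→A 13·8=104, Tring→A 5·3=15, Holm→A 8·8=64, Irby→A 9·8=72.
Loads: A carries 27/29. Service 255; fixed 139; total 394.
Next best feasible plan costs 428.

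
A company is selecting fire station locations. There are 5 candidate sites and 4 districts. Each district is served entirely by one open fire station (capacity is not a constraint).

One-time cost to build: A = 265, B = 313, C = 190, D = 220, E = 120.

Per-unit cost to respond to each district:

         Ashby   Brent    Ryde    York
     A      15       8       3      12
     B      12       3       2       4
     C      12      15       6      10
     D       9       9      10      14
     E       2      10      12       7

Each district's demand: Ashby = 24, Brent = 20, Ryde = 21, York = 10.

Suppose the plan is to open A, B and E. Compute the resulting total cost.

Each district is assigned to its cheapest site among the open ones.
{A, B, E}: Ashby→E 2·24=48, Brent→B 3·20=60, Ryde→B 2·21=42, York→B 4·10=40. Service 190; fixed 698; total 888.

Total cost: 888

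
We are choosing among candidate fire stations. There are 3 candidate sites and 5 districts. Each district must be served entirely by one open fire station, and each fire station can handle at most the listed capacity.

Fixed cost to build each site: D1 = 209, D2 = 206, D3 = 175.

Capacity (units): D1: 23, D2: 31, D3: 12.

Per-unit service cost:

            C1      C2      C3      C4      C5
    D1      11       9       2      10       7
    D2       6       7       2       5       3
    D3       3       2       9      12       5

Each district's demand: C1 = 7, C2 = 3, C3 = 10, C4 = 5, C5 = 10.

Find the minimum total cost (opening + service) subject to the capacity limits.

Open {D2, D3}: C1→D3 3·7=21, C2→D3 2·3=6, C3→D2 2·10=20, C4→D2 5·5=25, C5→D2 3·10=30.
Loads: D2 carries 25/31, D3 carries 10/12. Service 102; fixed 381; total 483.
Next best feasible plan costs 498.

Minimum total cost: 483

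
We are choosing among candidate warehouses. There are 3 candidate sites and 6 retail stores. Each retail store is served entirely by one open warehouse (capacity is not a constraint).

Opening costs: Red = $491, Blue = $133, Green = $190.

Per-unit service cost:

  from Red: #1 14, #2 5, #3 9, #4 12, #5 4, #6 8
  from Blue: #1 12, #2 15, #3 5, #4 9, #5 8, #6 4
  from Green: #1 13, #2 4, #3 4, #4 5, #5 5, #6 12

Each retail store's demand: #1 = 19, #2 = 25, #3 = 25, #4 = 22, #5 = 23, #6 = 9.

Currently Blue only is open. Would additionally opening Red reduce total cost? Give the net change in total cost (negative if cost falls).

No — net change +149 (cost rises by 149).

Current service cost with {Blue}: 1146.
Adding Red: each retail store re-picks its cheapest; new service cost 804, saving 342.
Extra fixed cost: 491. Net change = 491 − 342 = 149.
(Totals: 1279 → 1428.)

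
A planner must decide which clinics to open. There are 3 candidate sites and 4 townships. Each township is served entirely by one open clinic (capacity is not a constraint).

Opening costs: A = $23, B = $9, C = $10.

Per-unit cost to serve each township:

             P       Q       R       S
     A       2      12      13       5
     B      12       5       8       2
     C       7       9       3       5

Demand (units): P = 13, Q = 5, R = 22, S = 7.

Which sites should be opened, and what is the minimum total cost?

For any fixed open set, each township goes to its cheapest open site; total = fixed + service.
{A, B, C}: P→A 2·13=26, Q→B 5·5=25, R→C 3·22=66, S→B 2·7=14. Service 131; fixed 42; total 173.
{A, C}: service 172 + fixed 33 = 205
{B, C}: service 196 + fixed 19 = 215
{B}: service 371 + fixed 9 = 380
No other subset beats 173.

Open A, B and C; minimum total cost 173.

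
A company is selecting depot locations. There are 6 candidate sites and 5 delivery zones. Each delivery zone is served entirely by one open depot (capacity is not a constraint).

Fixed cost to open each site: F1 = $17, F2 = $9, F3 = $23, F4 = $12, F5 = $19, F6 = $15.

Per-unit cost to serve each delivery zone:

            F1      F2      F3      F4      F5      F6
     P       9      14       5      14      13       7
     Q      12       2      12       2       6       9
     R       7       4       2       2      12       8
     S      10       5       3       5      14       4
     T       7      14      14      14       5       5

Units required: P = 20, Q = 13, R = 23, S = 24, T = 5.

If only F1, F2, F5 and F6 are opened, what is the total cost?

Total cost: 439

Each delivery zone is assigned to its cheapest site among the open ones.
{F1, F2, F5, F6}: P→F6 7·20=140, Q→F2 2·13=26, R→F2 4·23=92, S→F6 4·24=96, T→F5 5·5=25. Service 379; fixed 60; total 439.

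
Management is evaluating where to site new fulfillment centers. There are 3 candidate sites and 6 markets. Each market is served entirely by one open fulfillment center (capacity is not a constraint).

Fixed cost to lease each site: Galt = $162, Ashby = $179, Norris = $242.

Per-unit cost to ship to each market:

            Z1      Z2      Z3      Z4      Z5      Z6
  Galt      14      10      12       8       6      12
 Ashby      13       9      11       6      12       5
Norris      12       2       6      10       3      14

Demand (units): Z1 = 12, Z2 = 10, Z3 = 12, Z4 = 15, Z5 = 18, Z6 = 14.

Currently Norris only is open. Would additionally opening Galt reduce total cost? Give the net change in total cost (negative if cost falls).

No — net change +104 (cost rises by 104).

Current service cost with {Norris}: 636.
Adding Galt: each market re-picks its cheapest; new service cost 578, saving 58.
Extra fixed cost: 162. Net change = 162 − 58 = 104.
(Totals: 878 → 982.)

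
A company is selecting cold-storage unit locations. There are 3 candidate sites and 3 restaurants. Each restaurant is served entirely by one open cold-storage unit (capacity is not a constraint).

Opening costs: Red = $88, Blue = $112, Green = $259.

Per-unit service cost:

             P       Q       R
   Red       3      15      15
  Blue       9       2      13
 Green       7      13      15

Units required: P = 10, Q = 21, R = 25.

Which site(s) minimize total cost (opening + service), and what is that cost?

For any fixed open set, each restaurant goes to its cheapest open site; total = fixed + service.
{Blue}: P→Blue 9·10=90, Q→Blue 2·21=42, R→Blue 13·25=325. Service 457; fixed 112; total 569.
{Red, Blue}: P→Red 3·10=30, Q→Blue 2·21=42, R→Blue 13·25=325. Service 397; fixed 200; total 597.
{Red}: service 720 + fixed 88 = 808
{Red, Blue, Green}: P→Red 3·10=30, Q→Blue 2·21=42, R→Blue 13·25=325. Service 397; fixed 459; total 856.
No other subset beats 569.

Open Blue only; minimum total cost 569.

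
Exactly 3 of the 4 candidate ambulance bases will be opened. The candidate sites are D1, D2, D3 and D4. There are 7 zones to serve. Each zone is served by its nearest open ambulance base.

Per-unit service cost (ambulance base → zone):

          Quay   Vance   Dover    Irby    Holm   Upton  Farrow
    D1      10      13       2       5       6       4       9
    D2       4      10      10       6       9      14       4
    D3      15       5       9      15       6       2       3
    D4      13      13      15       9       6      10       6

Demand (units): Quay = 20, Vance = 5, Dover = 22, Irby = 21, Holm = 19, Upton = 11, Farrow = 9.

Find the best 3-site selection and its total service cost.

Choose D1, D2 and D3; total service cost 417.

With exactly 3 open, each zone uses its cheapest among the chosen.
{D1, D2, D3}: Quay→D2 4·20=80, Vance→D3 5·5=25, Dover→D1 2·22=44, Irby→D1 5·21=105, Holm→D1 6·19=114, Upton→D3 2·11=22, Farrow→D3 3·9=27. Service cost 417.
{D1, D2, D4}: service cost 473
{D1, D3, D4}: service cost 537
Among all 4 size-3 choices, {D1, D2, D3} is lowest.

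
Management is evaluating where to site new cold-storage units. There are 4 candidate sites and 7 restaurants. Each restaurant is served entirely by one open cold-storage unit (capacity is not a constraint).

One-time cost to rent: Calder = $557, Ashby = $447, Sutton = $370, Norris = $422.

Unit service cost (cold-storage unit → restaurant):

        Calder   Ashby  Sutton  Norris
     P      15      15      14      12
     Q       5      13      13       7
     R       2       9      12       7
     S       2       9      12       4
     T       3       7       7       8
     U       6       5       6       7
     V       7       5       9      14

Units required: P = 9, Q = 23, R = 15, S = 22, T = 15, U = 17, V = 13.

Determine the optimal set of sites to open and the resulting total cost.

Open Calder only; minimum total cost 1119.

For any fixed open set, each restaurant goes to its cheapest open site; total = fixed + service.
{Calder}: P→Calder 15·9=135, Q→Calder 5·23=115, R→Calder 2·15=30, S→Calder 2·22=44, T→Calder 3·15=45, U→Calder 6·17=102, V→Calder 7·13=91. Service 562; fixed 557; total 1119.
{Norris}: service 883 + fixed 422 = 1305
{Ashby}: service 1022 + fixed 447 = 1469
{Calder, Ashby, Sutton, Norris}: P→Norris 12·9=108, Q→Calder 5·23=115, R→Calder 2·15=30, S→Calder 2·22=44, T→Calder 3·15=45, U→Ashby 5·17=85, V→Ashby 5·13=65. Service 492; fixed 1796; total 2288.
No other subset beats 1119.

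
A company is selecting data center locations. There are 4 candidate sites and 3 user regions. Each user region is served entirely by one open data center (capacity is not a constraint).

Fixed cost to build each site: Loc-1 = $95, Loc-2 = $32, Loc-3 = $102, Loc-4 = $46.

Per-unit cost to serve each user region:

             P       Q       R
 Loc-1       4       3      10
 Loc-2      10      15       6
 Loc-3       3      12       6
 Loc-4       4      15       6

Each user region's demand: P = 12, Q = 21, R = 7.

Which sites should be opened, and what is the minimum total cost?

For any fixed open set, each user region goes to its cheapest open site; total = fixed + service.
{Loc-1}: P→Loc-1 4·12=48, Q→Loc-1 3·21=63, R→Loc-1 10·7=70. Service 181; fixed 95; total 276.
{Loc-1, Loc-2}: service 153 + fixed 127 = 280
{Loc-1, Loc-4}: service 153 + fixed 141 = 294
{Loc-1, Loc-2, Loc-3, Loc-4}: P→Loc-3 3·12=36, Q→Loc-1 3·21=63, R→Loc-2 6·7=42. Service 141; fixed 275; total 416.
(All 15 nonempty subsets were checked; Loc-1 only is lowest.)

Open Loc-1 only; minimum total cost 276.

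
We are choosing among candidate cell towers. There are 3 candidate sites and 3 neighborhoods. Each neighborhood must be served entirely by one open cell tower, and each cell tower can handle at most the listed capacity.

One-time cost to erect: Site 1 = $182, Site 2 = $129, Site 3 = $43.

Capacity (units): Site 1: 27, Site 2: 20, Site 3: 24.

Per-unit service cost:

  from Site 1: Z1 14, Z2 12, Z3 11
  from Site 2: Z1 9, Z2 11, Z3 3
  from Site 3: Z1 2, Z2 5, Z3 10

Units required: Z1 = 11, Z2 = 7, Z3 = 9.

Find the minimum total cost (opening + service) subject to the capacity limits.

Open {Site 2, Site 3}: Z1→Site 3 2·11=22, Z2→Site 3 5·7=35, Z3→Site 2 3·9=27.
Loads: Site 2 carries 9/20, Site 3 carries 18/24. Service 84; fixed 172; total 256.
Next best feasible plan costs 298.

Minimum total cost: 256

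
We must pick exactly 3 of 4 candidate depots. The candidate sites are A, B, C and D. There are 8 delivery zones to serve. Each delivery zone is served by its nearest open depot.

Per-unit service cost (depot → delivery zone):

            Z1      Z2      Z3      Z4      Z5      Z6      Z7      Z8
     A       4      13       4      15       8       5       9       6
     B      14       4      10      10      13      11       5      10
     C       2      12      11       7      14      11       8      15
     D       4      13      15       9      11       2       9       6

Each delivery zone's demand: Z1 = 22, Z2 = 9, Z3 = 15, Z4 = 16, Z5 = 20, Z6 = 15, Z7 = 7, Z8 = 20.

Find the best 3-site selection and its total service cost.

Choose A, B and C; total service cost 642.

With exactly 3 open, each delivery zone uses its cheapest among the chosen.
{A, B, C}: Z1→C 2·22=44, Z2→B 4·9=36, Z3→A 4·15=60, Z4→C 7·16=112, Z5→A 8·20=160, Z6→A 5·15=75, Z7→B 5·7=35, Z8→A 6·20=120. Service cost 642.
{A, B, D}: service cost 673
{A, C, D}: service cost 690
Among all 4 size-3 choices, {A, B, C} is lowest.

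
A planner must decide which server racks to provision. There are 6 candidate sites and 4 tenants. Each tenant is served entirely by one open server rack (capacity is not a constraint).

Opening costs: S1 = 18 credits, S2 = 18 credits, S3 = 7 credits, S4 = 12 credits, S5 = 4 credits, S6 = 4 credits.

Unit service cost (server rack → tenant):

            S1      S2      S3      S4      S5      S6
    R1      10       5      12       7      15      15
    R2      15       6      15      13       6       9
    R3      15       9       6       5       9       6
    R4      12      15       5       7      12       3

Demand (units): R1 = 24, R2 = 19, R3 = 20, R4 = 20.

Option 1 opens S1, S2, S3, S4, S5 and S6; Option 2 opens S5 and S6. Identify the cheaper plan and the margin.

Option 1 is cheaper by 205.

Option 1: {S1, S2, S3, S4, S5, S6}: R1→S2 5·24=120, R2→S2 6·19=114, R3→S4 5·20=100, R4→S6 3·20=60. Service 394; fixed 63; total 457.
Option 2: {S5, S6}: R1→S5 15·24=360, R2→S5 6·19=114, R3→S6 6·20=120, R4→S6 3·20=60. Service 654; fixed 8; total 662.
Difference: |457 − 662| = 205.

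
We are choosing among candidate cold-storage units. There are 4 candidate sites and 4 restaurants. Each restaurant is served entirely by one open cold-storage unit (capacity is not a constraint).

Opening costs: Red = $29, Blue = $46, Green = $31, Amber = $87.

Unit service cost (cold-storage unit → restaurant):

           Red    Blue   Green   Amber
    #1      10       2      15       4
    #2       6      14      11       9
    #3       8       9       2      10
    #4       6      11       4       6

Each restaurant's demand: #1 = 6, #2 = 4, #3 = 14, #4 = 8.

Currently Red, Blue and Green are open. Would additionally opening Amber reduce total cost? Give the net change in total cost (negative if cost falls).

Current service cost with {Red, Blue, Green}: 96.
Adding Amber: each restaurant re-picks its cheapest; new service cost 96, saving 0.
Extra fixed cost: 87. Net change = 87 − 0 = 87.
(Totals: 202 → 289.)

No — net change +87 (cost rises by 87).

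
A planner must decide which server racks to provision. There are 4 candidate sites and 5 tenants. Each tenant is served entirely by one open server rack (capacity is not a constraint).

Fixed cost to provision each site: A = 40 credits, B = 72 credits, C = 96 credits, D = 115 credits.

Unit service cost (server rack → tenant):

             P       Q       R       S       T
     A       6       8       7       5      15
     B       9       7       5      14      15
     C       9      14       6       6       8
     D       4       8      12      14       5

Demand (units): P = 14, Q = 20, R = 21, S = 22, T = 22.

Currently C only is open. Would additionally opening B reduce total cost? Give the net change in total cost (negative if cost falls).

Yes — net change −89 (cost falls by 89).

Current service cost with {C}: 840.
Adding B: each tenant re-picks its cheapest; new service cost 679, saving 161.
Extra fixed cost: 72. Net change = 72 − 161 = -89.
(Totals: 936 → 847.)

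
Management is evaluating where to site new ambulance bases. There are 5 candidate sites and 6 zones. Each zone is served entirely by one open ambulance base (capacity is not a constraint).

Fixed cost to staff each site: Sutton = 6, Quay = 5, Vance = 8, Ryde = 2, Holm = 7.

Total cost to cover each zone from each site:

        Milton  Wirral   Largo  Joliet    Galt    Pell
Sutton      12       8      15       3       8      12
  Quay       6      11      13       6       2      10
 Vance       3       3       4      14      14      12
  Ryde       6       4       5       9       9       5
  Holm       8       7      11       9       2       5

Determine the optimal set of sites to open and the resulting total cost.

For any fixed open set, each zone goes to its cheapest open site; total = fixed + service.
{Quay, Ryde}: Milton→Quay 6, Wirral→Ryde 4, Largo→Ryde 5, Joliet→Quay 6, Galt→Quay 2, Pell→Ryde 5. Service 28; fixed 7; total 35.
{Sutton, Quay, Ryde}: service 25 + fixed 13 = 38
{Quay, Vance, Ryde}: Milton→Vance 3, Wirral→Vance 3, Largo→Vance 4, Joliet→Quay 6, Galt→Quay 2, Pell→Ryde 5. Service 23; fixed 15; total 38.
{Sutton, Quay, Vance, Ryde, Holm}: service 20 + fixed 28 = 48
No other subset beats 35.

Open Quay and Ryde; minimum total cost 35.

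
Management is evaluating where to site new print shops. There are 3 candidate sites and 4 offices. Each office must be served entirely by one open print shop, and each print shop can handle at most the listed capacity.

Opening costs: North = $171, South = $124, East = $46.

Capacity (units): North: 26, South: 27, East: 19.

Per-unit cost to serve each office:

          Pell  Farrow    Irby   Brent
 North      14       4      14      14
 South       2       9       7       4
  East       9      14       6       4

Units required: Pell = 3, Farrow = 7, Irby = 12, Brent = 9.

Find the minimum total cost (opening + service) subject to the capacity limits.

Open {South, East}: Pell→South 2·3=6, Farrow→South 9·7=63, Irby→East 6·12=72, Brent→South 4·9=36.
Loads: South carries 19/27, East carries 12/19. Service 177; fixed 170; total 347.
Next best feasible plan costs 359.

Minimum total cost: 347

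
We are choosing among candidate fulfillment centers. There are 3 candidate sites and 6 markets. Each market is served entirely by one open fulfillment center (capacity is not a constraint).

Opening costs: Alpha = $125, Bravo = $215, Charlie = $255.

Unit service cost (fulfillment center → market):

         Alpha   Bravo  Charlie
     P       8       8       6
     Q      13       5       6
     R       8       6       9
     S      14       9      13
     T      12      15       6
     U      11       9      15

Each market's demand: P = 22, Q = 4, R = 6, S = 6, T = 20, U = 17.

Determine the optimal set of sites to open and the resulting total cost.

Open Alpha only; minimum total cost 912.

For any fixed open set, each market goes to its cheapest open site; total = fixed + service.
{Alpha}: P→Alpha 8·22=176, Q→Alpha 13·4=52, R→Alpha 8·6=48, S→Alpha 14·6=84, T→Alpha 12·20=240, U→Alpha 11·17=187. Service 787; fixed 125; total 912.
{Charlie}: service 663 + fixed 255 = 918
{Bravo}: service 739 + fixed 215 = 954
{Alpha, Bravo, Charlie}: service 515 + fixed 595 = 1110
(All 7 nonempty subsets were checked; Alpha only is lowest.)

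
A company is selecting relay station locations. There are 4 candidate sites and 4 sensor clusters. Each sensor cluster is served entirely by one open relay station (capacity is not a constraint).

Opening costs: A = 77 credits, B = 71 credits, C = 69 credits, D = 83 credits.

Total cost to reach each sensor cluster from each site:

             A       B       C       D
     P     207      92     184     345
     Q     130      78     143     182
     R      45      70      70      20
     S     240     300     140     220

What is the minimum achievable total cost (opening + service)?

For any fixed open set, each sensor cluster goes to its cheapest open site; total = fixed + service.
{B, C}: P→B 92, Q→B 78, R→B 70, S→C 140. Service 380; fixed 140; total 520.
{B, C, D}: P→B 92, Q→B 78, R→D 20, S→C 140. Service 330; fixed 223; total 553.
{B, D}: service 410 + fixed 154 = 564
{A, B, C, D}: service 330 + fixed 300 = 630
(All 15 nonempty subsets were checked; B and C is lowest.)

Minimum total cost: 520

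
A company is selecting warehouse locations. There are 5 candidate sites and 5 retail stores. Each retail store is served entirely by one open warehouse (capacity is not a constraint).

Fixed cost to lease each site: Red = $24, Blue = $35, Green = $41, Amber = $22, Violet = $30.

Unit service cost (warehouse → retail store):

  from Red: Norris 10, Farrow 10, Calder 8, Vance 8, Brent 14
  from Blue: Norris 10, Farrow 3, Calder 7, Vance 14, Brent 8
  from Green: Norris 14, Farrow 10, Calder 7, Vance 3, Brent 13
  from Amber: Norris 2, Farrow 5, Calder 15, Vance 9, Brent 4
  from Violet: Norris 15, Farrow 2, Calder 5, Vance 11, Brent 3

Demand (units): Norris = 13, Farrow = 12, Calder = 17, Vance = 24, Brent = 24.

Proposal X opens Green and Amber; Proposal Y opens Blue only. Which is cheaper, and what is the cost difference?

Proposal X: {Green, Amber}: Norris→Amber 2·13=26, Farrow→Amber 5·12=60, Calder→Green 7·17=119, Vance→Green 3·24=72, Brent→Amber 4·24=96. Service 373; fixed 63; total 436.
Proposal Y: {Blue}: Norris→Blue 10·13=130, Farrow→Blue 3·12=36, Calder→Blue 7·17=119, Vance→Blue 14·24=336, Brent→Blue 8·24=192. Service 813; fixed 35; total 848.
Difference: |436 − 848| = 412.

Proposal X is cheaper by 412.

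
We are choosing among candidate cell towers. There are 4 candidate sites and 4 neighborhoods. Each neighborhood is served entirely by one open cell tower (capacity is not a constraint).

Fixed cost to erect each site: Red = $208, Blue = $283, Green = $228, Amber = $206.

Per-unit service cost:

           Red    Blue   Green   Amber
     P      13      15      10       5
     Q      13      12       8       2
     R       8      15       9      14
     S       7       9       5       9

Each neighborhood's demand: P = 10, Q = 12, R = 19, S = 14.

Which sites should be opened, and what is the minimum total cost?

For any fixed open set, each neighborhood goes to its cheapest open site; total = fixed + service.
{Green}: P→Green 10·10=100, Q→Green 8·12=96, R→Green 9·19=171, S→Green 5·14=70. Service 437; fixed 228; total 665.
{Amber}: service 466 + fixed 206 = 672
{Red, Amber}: service 324 + fixed 414 = 738
{Red, Blue, Green, Amber}: service 296 + fixed 925 = 1221
(All 15 nonempty subsets were checked; Green only is lowest.)

Open Green only; minimum total cost 665.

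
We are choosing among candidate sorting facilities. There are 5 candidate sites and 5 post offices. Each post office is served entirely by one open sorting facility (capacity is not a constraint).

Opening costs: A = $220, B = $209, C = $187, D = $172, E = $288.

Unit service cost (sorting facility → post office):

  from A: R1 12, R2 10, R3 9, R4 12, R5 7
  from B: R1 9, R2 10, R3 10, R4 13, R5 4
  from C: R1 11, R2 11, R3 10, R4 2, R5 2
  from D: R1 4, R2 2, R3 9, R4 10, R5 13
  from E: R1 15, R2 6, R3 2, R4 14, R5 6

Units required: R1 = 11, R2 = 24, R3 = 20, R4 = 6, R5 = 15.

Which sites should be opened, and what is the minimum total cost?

For any fixed open set, each post office goes to its cheapest open site; total = fixed + service.
{C, D}: R1→D 4·11=44, R2→D 2·24=48, R3→D 9·20=180, R4→C 2·6=12, R5→C 2·15=30. Service 314; fixed 359; total 673.
{D}: service 527 + fixed 172 = 699
{D, E}: service 282 + fixed 460 = 742
{A, B, C, D, E}: service 174 + fixed 1076 = 1250
No other subset beats 673.

Open C and D; minimum total cost 673.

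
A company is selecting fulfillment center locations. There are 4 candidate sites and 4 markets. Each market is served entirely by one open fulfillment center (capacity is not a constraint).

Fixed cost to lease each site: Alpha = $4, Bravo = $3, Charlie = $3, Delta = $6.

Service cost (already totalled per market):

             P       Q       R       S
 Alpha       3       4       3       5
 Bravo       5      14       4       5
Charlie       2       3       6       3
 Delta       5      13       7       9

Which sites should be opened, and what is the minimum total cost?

For any fixed open set, each market goes to its cheapest open site; total = fixed + service.
{Charlie}: P→Charlie 2, Q→Charlie 3, R→Charlie 6, S→Charlie 3. Service 14; fixed 3; total 17.
{Alpha, Charlie}: service 11 + fixed 7 = 18
{Bravo, Charlie}: service 12 + fixed 6 = 18
{Alpha, Bravo, Charlie, Delta}: service 11 + fixed 16 = 27
(All 15 nonempty subsets were checked; Charlie only is lowest.)

Open Charlie only; minimum total cost 17.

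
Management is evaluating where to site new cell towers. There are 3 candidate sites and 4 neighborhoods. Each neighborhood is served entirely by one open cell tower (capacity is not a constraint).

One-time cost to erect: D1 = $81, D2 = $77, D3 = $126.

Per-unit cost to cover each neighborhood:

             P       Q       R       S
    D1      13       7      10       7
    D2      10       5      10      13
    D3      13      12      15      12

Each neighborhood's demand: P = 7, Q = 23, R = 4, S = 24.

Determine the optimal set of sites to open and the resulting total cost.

For any fixed open set, each neighborhood goes to its cheapest open site; total = fixed + service.
{D1}: P→D1 13·7=91, Q→D1 7·23=161, R→D1 10·4=40, S→D1 7·24=168. Service 460; fixed 81; total 541.
{D1, D2}: P→D2 10·7=70, Q→D2 5·23=115, R→D1 10·4=40, S→D1 7·24=168. Service 393; fixed 158; total 551.
{D2}: service 537 + fixed 77 = 614
{D1, D2, D3}: service 393 + fixed 284 = 677
No other subset beats 541.

Open D1 only; minimum total cost 541.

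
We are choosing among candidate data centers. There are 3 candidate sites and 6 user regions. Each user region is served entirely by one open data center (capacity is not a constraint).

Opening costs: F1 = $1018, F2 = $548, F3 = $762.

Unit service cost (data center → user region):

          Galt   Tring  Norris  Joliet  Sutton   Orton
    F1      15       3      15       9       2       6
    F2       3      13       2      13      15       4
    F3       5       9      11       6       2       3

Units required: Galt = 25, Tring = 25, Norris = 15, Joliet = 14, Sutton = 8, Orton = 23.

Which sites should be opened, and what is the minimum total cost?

Open F2 only; minimum total cost 1372.

For any fixed open set, each user region goes to its cheapest open site; total = fixed + service.
{F2}: Galt→F2 3·25=75, Tring→F2 13·25=325, Norris→F2 2·15=30, Joliet→F2 13·14=182, Sutton→F2 15·8=120, Orton→F2 4·23=92. Service 824; fixed 548; total 1372.
{F3}: service 684 + fixed 762 = 1446
{F2, F3}: service 499 + fixed 1310 = 1809
{F1, F2, F3}: service 349 + fixed 2328 = 2677
(All 7 nonempty subsets were checked; F2 only is lowest.)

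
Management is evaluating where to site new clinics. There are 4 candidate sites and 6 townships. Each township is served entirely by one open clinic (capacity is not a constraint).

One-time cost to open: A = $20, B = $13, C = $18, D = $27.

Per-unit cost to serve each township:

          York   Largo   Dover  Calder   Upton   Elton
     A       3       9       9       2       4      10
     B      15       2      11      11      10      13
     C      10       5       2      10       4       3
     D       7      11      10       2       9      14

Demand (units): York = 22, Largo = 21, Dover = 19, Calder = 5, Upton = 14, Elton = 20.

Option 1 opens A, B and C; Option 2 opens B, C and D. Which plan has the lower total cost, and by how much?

Option 1 is cheaper by 95.

Option 1: {A, B, C}: York→A 3·22=66, Largo→B 2·21=42, Dover→C 2·19=38, Calder→A 2·5=10, Upton→A 4·14=56, Elton→C 3·20=60. Service 272; fixed 51; total 323.
Option 2: {B, C, D}: York→D 7·22=154, Largo→B 2·21=42, Dover→C 2·19=38, Calder→D 2·5=10, Upton→C 4·14=56, Elton→C 3·20=60. Service 360; fixed 58; total 418.
Difference: |323 − 418| = 95.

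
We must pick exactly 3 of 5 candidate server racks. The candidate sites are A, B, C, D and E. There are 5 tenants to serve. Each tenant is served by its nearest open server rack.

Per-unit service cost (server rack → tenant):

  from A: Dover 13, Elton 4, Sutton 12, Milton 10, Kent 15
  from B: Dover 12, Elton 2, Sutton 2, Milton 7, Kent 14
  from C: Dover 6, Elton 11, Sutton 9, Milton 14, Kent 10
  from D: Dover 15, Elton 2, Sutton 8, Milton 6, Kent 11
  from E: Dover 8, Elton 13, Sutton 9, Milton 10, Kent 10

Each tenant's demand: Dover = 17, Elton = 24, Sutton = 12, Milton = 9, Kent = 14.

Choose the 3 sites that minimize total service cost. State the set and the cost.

With exactly 3 open, each tenant uses its cheapest among the chosen.
{B, C, D}: Dover→C 6·17=102, Elton→B 2·24=48, Sutton→B 2·12=24, Milton→D 6·9=54, Kent→C 10·14=140. Service cost 368.
{A, B, C}: service cost 377
{B, C, E}: service cost 377
Among all 10 size-3 choices, {B, C, D} is lowest.

Choose B, C and D; total service cost 368.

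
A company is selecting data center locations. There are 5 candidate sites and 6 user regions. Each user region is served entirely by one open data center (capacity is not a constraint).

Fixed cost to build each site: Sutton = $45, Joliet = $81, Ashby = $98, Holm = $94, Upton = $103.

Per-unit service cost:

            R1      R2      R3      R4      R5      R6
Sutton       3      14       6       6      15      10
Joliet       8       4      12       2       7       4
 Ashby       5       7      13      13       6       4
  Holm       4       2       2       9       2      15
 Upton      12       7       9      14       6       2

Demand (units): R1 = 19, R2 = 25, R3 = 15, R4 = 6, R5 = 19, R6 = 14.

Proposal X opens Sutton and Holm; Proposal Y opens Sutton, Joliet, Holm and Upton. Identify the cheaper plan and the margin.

Proposal X: {Sutton, Holm}: R1→Sutton 3·19=57, R2→Holm 2·25=50, R3→Holm 2·15=30, R4→Sutton 6·6=36, R5→Holm 2·19=38, R6→Sutton 10·14=140. Service 351; fixed 139; total 490.
Proposal Y: {Sutton, Joliet, Holm, Upton}: R1→Sutton 3·19=57, R2→Holm 2·25=50, R3→Holm 2·15=30, R4→Joliet 2·6=12, R5→Holm 2·19=38, R6→Upton 2·14=28. Service 215; fixed 323; total 538.
Difference: |490 − 538| = 48.

Proposal X is cheaper by 48.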